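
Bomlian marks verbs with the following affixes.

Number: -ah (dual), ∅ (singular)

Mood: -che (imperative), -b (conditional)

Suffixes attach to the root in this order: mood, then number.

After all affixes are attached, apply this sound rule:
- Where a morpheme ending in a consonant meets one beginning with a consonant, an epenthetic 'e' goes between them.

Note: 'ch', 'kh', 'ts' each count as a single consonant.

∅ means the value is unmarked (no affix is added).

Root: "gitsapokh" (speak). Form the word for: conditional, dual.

Attach mood conditional -b → gitsapokhb.
Attach number dual -ah → gitsapokhbah.
Apply epenthesis: gitsapokhbah → gitsapokhebah.

gitsapokhebah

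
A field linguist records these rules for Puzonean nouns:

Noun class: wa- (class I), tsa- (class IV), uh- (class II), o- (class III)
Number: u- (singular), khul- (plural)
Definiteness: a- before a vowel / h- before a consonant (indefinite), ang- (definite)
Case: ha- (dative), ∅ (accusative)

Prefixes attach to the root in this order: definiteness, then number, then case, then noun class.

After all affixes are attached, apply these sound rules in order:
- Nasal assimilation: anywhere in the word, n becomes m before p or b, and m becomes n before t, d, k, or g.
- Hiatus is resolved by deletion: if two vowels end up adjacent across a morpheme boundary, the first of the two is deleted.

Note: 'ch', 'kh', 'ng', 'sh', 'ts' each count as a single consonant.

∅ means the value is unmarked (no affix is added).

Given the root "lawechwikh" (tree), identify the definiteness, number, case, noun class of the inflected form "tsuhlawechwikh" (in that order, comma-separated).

Segment: tsa-u-h-lawechwikh.
definiteness: a/h- → indefinite.
number: u- → singular.
case: ∅ → accusative.
noun class: tsa- → class IV.

indefinite, singular, accusative, class IV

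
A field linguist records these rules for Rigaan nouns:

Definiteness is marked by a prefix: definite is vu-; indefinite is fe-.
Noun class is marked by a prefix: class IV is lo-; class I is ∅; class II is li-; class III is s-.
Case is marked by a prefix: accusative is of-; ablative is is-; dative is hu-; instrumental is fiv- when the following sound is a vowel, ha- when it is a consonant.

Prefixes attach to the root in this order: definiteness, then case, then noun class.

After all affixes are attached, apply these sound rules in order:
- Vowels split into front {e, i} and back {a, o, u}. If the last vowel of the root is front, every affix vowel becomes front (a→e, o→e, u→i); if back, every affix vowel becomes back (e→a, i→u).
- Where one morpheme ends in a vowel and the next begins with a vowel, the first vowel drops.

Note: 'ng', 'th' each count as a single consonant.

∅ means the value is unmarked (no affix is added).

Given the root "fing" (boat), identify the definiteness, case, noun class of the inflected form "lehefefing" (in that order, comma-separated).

Segment: lo-ha-fe-fing.
definiteness: fe- → indefinite.
case: fiv/ha- → instrumental.
noun class: lo- → class IV.

indefinite, instrumental, class IV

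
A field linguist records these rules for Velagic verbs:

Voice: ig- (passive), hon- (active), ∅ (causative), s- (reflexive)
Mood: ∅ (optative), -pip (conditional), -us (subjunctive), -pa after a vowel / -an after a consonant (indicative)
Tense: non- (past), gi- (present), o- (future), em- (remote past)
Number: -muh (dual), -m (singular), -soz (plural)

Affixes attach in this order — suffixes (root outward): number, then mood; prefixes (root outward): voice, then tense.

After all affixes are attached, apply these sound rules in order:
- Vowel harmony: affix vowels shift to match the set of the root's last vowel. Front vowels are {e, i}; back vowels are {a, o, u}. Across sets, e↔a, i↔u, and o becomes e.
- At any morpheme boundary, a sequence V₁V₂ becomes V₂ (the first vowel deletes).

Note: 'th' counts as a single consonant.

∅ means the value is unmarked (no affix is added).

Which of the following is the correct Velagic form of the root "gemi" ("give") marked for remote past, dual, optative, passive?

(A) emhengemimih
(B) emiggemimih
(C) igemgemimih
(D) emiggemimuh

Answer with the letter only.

B

Attach voice passive ig- → iggemi.
Attach tense remote past em- → emiggemi.
Attach number dual -muh → emiggemimuh.
mood = optative: zero marking, form stays emiggemimuh.
Apply vowel harmony: emiggemimuh → emiggemimih.
Vowel deletion: no change.
So the correct form is emiggemimih, option (B).
(C) igemgemimih is wrong: it has the affixes in the wrong order.
(D) emiggemimuh is wrong: it fails to apply the sound rule(s).
(A) emhengemimih is wrong: it uses active instead of passive for voice.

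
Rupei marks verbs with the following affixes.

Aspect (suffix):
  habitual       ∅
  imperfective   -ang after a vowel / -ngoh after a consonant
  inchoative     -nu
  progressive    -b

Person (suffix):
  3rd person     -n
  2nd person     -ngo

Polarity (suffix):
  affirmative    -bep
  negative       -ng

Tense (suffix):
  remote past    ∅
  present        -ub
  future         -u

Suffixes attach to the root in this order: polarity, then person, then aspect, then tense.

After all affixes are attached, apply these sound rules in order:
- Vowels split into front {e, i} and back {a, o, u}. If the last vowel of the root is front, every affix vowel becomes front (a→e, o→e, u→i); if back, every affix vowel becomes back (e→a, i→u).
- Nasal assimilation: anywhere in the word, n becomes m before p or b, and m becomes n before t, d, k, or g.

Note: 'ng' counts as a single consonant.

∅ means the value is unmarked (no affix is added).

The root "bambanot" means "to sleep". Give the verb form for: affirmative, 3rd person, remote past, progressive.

bambanotbapmb

Attach polarity affirmative -bep → bambanotbep.
Attach person 3rd person -n → bambanotbepn.
Attach aspect progressive -b → bambanotbepnb.
tense = remote past: zero marking, form stays bambanotbepnb.
Apply vowel harmony: bambanotbepnb → bambanotbapnb.
Apply nasal assimilation: bambanotbapnb → bambanotbapmb.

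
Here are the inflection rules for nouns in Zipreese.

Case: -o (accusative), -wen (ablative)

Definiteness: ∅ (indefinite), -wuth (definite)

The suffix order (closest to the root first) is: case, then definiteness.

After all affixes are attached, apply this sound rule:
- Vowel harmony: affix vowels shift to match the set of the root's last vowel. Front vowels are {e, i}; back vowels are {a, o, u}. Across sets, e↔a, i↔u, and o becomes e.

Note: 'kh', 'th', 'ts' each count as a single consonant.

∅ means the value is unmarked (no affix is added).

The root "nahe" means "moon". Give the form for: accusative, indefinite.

nahee

Attach case accusative -o → naheo.
definiteness = indefinite: zero marking, form stays naheo.
Apply vowel harmony: naheo → nahee.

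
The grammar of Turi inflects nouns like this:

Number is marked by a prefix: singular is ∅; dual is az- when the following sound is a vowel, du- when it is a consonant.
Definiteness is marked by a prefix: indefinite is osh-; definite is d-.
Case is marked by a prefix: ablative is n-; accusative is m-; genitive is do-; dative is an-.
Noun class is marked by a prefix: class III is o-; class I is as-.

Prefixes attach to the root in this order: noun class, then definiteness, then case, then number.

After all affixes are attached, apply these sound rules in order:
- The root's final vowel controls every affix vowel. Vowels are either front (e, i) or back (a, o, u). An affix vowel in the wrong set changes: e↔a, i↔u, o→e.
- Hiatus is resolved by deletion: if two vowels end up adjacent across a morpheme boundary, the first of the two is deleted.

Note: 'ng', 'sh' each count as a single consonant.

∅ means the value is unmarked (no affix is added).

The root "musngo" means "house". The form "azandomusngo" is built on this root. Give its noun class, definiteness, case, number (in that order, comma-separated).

class III, definite, dative, dual

Segment: az-an-d-o-musngo.
noun class: o- → class III.
definiteness: d- → definite.
case: an- → dative.
number: az/du- → dual.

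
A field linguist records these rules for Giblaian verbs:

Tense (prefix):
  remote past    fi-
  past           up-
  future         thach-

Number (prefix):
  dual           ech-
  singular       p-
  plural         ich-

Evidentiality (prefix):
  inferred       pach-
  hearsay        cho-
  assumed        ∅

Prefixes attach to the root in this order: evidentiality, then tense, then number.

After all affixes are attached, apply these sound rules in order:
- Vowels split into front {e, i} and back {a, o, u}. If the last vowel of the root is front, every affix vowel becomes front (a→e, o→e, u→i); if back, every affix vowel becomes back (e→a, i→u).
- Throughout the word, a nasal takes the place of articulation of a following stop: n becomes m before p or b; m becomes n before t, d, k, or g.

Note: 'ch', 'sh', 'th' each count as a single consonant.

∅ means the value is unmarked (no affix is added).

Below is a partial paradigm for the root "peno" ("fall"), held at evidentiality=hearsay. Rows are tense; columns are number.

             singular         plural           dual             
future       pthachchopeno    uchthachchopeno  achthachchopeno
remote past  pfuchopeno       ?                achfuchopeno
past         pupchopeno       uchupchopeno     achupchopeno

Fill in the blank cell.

uchfuchopeno

Attach evidentiality hearsay cho- → chopeno.
Attach tense remote past fi- → fichopeno.
Attach number plural ich- → ichfichopeno.
Apply vowel harmony: ichfichopeno → uchfuchopeno.
Nasal assimilation: no change.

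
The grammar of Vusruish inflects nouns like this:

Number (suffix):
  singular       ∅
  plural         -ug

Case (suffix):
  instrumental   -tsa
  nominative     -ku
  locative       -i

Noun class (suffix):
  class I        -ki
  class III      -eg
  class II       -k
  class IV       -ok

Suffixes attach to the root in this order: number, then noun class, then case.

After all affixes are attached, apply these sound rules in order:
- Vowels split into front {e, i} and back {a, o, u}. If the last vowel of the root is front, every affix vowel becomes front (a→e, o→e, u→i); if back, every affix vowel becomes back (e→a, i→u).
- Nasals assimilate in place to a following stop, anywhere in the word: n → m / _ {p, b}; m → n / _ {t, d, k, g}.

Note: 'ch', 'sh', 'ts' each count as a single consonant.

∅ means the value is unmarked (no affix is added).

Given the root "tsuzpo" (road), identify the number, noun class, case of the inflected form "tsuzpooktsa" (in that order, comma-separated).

Segment: tsuzpo-ok-tsa.
number: ∅ → singular.
noun class: -ok → class IV.
case: -tsa → instrumental.

singular, class IV, instrumental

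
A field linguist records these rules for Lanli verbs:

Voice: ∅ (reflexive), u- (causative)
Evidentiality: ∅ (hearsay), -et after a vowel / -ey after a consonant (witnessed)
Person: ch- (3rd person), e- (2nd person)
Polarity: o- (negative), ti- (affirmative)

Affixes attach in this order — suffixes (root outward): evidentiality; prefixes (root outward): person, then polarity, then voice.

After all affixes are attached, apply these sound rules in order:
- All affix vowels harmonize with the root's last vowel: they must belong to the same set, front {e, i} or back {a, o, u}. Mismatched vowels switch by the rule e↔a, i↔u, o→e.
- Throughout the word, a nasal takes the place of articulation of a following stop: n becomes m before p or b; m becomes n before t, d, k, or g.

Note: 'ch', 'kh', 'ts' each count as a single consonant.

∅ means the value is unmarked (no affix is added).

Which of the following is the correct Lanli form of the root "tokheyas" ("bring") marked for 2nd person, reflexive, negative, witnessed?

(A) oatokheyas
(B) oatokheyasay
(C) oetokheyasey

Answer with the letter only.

B

Attach evidentiality witnessed -ey (after consonant 's') → tokheyasey.
Attach person 2nd person e- → etokheyasey.
Attach polarity negative o- → oetokheyasey.
voice = reflexive: zero marking, form stays oetokheyasey.
Apply vowel harmony: oetokheyasey → oatokheyasay.
Nasal assimilation: no change.
So the correct form is oatokheyasay, option (B).
(C) oetokheyasey is wrong: it fails to apply the sound rule(s).
(A) oatokheyas is wrong: it uses hearsay instead of witnessed for evidentiality.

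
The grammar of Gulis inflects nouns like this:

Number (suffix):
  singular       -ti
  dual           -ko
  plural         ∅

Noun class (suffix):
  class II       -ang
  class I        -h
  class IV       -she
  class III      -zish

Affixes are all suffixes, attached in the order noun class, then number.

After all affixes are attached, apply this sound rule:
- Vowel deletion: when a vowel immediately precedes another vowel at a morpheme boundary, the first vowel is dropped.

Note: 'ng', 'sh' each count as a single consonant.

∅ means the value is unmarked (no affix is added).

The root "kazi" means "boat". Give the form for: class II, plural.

Attach noun class class II -ang → kaziang.
number = plural: zero marking, form stays kaziang.
Apply vowel deletion: kaziang → kazang.

kazang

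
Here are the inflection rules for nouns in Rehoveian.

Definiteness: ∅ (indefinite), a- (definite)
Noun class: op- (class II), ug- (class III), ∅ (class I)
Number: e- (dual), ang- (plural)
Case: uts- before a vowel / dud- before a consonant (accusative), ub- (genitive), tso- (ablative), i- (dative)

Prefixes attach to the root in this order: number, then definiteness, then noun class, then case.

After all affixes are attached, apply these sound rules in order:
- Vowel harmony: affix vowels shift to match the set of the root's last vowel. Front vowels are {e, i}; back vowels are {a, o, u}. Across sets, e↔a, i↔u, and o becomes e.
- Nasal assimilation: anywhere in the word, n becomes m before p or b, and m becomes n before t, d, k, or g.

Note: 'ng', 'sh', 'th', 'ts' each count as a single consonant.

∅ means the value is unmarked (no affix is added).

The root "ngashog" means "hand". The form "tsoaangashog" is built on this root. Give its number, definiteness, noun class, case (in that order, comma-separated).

Segment: tso-a-e-ngashog.
number: e- → dual.
definiteness: a- → definite.
noun class: ∅ → class I.
case: tso- → ablative.

dual, definite, class I, ablative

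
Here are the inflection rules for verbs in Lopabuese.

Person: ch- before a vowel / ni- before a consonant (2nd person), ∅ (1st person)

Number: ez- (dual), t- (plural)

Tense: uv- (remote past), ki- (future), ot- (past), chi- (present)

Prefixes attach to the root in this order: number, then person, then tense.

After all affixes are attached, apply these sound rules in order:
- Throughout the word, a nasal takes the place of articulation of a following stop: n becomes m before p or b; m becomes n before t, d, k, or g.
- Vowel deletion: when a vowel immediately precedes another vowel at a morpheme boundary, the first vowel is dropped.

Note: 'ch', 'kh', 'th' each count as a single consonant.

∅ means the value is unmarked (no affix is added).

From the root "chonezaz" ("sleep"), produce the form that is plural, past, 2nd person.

Attach number plural t- → tchonezaz.
Attach person 2nd person ni- (before consonant 't') → nitchonezaz.
Attach tense past ot- → otnitchonezaz.
Nasal assimilation: no change.
Vowel deletion: no change.

otnitchonezaz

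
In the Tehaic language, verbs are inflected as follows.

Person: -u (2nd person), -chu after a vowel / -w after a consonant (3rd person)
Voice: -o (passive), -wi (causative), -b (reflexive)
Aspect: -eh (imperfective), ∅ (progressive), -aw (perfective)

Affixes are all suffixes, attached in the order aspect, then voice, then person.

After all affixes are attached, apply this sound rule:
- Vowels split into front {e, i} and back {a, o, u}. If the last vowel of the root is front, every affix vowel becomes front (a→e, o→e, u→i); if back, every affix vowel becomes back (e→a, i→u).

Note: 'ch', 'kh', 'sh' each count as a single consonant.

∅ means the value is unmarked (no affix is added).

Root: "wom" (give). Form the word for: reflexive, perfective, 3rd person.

Attach aspect perfective -aw → womaw.
Attach voice reflexive -b → womawb.
Attach person 3rd person -w (after consonant 'b') → womawbw.
Vowel harmony: no change.

womawbw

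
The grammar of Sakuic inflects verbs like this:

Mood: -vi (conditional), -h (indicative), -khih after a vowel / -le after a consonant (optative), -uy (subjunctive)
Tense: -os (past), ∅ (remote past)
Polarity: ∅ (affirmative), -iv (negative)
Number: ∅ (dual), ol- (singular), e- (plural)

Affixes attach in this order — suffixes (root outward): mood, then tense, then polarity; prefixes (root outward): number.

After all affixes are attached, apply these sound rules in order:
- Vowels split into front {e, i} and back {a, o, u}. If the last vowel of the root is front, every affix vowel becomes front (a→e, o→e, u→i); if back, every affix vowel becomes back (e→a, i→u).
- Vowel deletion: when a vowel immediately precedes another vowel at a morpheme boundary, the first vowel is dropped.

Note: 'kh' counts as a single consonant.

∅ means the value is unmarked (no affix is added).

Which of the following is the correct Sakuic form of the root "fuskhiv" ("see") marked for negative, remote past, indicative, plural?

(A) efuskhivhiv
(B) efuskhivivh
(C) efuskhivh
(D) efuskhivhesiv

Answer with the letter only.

A

Attach mood indicative -h → fuskhivh.
Attach number plural e- → efuskhivh.
tense = remote past: zero marking, form stays efuskhivh.
Attach polarity negative -iv → efuskhivhiv.
Vowel harmony: no change.
Vowel deletion: no change.
So the correct form is efuskhivhiv, option (A).
(D) efuskhivhesiv is wrong: it uses past instead of remote past for tense.
(B) efuskhivivh is wrong: it has the affixes in the wrong order.
(C) efuskhivh is wrong: it uses affirmative instead of negative for polarity.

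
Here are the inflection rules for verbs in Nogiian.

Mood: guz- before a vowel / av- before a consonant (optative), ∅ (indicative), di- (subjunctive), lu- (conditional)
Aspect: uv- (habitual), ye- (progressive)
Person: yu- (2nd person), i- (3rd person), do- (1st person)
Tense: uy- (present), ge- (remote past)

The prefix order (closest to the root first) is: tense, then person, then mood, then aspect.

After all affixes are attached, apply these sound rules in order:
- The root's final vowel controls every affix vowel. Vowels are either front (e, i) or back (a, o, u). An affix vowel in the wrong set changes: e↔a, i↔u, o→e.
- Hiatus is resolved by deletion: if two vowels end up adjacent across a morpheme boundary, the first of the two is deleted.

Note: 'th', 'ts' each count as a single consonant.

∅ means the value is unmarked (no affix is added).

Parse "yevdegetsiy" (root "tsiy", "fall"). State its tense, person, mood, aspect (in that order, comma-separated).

Segment: ye-av-do-ge-tsiy.
tense: ge- → remote past.
person: do- → 1st person.
mood: guz/av- → optative.
aspect: ye- → progressive.

remote past, 1st person, optative, progressive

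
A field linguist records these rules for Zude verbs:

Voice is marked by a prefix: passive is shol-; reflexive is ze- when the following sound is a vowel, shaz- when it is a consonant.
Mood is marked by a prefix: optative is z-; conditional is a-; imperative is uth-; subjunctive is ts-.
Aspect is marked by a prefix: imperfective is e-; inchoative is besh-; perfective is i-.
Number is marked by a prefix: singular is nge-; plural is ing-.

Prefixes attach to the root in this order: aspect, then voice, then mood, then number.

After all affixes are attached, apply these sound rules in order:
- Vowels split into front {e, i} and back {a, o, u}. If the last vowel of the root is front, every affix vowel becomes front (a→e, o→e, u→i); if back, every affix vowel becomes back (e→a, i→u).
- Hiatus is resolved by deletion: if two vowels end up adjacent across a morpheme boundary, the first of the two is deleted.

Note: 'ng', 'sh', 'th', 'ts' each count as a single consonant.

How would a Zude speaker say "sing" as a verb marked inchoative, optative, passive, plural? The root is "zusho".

Attach aspect inchoative besh- → beshzusho.
Attach voice passive shol- → sholbeshzusho.
Attach mood optative z- → zsholbeshzusho.
Attach number plural ing- → ingzsholbeshzusho.
Apply vowel harmony: ingzsholbeshzusho → ungzsholbashzusho.
Vowel deletion: no change.

ungzsholbashzusho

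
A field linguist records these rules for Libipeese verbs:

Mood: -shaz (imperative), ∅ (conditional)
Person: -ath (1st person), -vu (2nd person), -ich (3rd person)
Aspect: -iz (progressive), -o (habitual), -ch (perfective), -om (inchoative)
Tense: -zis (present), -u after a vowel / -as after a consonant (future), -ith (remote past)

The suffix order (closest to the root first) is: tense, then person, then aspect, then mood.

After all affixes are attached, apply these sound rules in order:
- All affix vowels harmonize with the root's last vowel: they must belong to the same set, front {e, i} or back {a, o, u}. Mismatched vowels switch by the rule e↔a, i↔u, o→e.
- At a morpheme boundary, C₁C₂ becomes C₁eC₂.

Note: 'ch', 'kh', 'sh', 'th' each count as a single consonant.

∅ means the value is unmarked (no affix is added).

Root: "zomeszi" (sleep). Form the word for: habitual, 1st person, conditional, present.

zomeszizisethe

Attach tense present -zis → zomeszizis.
Attach person 1st person -ath → zomeszizisath.
Attach aspect habitual -o → zomeszizisatho.
mood = conditional: zero marking, form stays zomeszizisatho.
Apply vowel harmony: zomeszizisatho → zomeszizisethe.
Epenthesis: no change.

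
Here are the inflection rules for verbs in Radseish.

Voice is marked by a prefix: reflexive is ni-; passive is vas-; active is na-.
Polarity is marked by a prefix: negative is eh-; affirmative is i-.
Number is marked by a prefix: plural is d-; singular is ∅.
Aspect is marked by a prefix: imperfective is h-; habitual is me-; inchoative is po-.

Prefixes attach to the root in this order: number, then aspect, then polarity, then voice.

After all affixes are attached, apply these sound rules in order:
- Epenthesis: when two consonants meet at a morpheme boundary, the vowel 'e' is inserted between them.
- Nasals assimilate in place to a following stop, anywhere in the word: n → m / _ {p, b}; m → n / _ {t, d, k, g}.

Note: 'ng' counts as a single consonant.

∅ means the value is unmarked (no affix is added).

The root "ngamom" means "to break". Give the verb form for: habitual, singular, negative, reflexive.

niehemengamom

number = singular: zero marking, form stays ngamom.
Attach aspect habitual me- → mengamom.
Attach polarity negative eh- → ehmengamom.
Attach voice reflexive ni- → niehmengamom.
Apply epenthesis: niehmengamom → niehemengamom.
Nasal assimilation: no change.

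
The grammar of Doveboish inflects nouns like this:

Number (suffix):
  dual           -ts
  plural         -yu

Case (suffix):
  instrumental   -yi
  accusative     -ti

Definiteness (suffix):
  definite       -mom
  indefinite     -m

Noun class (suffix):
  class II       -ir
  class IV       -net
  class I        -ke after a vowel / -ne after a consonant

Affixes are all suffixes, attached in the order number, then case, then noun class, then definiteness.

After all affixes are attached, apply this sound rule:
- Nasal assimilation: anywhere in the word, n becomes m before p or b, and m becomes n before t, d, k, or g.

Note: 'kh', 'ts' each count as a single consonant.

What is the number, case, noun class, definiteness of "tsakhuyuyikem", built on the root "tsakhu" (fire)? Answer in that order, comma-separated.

plural, instrumental, class I, indefinite

Segment: tsakhu-yu-yi-ke-m.
number: -yu → plural.
case: -yi → instrumental.
noun class: -ke/ne → class I.
definiteness: -m → indefinite.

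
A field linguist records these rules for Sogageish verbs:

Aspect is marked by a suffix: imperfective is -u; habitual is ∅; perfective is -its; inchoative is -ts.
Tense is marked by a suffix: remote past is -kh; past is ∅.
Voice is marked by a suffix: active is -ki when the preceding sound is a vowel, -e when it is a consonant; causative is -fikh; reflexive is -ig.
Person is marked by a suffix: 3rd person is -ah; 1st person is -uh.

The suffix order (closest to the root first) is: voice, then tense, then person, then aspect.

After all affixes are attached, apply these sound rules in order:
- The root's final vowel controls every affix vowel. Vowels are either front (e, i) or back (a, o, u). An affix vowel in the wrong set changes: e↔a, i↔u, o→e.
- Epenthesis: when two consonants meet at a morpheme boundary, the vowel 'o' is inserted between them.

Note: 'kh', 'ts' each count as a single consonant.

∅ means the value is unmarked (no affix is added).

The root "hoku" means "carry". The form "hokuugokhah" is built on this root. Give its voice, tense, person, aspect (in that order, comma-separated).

reflexive, remote past, 3rd person, habitual

Segment: hoku-ig-kh-ah.
voice: -ig → reflexive.
tense: -kh → remote past.
person: -ah → 3rd person.
aspect: ∅ → habitual.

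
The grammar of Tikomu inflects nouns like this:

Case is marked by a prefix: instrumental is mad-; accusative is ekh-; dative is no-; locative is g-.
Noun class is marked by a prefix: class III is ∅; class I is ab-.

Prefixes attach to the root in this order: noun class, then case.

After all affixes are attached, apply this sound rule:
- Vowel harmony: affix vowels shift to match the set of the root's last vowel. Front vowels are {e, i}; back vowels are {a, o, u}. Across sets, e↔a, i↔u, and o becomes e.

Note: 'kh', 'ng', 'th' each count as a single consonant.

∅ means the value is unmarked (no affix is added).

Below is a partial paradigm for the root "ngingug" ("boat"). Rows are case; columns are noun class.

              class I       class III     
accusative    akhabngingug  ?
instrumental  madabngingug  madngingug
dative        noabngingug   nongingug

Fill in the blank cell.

akhngingug

noun class = class III: zero marking, form stays ngingug.
Attach case accusative ekh- → ekhngingug.
Apply vowel harmony: ekhngingug → akhngingug.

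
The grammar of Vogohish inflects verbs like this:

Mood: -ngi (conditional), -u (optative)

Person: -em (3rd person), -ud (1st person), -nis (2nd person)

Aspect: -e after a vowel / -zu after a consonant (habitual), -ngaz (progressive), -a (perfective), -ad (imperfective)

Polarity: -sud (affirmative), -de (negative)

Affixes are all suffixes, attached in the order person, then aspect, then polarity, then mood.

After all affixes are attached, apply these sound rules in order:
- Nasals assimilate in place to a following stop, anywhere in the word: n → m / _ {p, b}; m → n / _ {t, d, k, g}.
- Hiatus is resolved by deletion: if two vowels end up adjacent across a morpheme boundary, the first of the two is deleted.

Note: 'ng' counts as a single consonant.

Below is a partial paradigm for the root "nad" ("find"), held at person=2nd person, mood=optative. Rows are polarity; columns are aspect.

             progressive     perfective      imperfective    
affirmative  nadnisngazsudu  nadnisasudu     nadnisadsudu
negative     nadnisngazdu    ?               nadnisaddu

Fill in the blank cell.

nadnisadu

Attach person 2nd person -nis → nadnis.
Attach aspect perfective -a → nadnisa.
Attach polarity negative -de → nadnisade.
Attach mood optative -u → nadnisadeu.
Nasal assimilation: no change.
Apply vowel deletion: nadnisadeu → nadnisadu.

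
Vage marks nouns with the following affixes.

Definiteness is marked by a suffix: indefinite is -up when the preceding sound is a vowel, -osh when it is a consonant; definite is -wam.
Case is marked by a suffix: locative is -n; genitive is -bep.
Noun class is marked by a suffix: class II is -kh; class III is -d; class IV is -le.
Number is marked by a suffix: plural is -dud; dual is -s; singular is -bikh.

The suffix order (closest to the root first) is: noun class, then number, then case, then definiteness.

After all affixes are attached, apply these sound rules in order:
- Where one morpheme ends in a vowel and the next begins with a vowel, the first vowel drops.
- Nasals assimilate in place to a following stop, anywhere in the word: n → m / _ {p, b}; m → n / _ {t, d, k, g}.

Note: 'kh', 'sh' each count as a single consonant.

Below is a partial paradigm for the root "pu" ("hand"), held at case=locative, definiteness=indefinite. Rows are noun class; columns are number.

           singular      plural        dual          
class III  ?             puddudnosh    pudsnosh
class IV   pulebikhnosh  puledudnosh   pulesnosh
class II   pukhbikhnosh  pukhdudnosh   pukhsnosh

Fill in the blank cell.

pudbikhnosh

Attach noun class class III -d → pud.
Attach number singular -bikh → pudbikh.
Attach case locative -n → pudbikhn.
Attach definiteness indefinite -osh (after consonant 'n') → pudbikhnosh.
Vowel deletion: no change.
Nasal assimilation: no change.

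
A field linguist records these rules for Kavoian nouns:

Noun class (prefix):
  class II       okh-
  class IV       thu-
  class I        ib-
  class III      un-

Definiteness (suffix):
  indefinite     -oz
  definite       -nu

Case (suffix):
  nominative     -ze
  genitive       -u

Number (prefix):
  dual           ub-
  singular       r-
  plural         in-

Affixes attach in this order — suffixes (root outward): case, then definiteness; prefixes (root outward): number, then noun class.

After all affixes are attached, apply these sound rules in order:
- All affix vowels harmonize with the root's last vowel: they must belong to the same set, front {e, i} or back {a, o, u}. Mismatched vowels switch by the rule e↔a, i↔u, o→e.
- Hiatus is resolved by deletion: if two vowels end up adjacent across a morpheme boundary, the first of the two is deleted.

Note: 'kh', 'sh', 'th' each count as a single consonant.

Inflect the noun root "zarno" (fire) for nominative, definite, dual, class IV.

Attach case nominative -ze → zarnoze.
Attach number dual ub- → ubzarnoze.
Attach definiteness definite -nu → ubzarnozenu.
Attach noun class class IV thu- → thuubzarnozenu.
Apply vowel harmony: thuubzarnozenu → thuubzarnozanu.
Apply vowel deletion: thuubzarnozanu → thubzarnozanu.

thubzarnozanu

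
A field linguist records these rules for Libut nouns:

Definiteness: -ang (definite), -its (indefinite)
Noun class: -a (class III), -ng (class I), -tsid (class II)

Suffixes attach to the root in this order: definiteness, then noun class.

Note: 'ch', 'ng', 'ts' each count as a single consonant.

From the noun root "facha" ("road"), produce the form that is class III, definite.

fachaanga

Attach definiteness definite -ang → fachaang.
Attach noun class class III -a → fachaanga.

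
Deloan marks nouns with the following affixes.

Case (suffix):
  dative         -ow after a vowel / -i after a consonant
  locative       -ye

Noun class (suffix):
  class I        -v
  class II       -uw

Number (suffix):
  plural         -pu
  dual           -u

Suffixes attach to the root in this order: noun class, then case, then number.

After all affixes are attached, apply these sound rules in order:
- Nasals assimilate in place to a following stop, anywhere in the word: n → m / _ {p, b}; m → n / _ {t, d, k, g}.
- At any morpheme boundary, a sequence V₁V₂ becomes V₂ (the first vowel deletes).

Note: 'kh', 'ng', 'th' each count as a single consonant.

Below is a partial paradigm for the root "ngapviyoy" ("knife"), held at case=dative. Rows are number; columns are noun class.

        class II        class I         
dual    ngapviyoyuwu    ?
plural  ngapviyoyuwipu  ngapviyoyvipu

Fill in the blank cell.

ngapviyoyvu

Attach noun class class I -v → ngapviyoyv.
Attach case dative -i (after consonant 'v') → ngapviyoyvi.
Attach number dual -u → ngapviyoyviu.
Nasal assimilation: no change.
Apply vowel deletion: ngapviyoyviu → ngapviyoyvu.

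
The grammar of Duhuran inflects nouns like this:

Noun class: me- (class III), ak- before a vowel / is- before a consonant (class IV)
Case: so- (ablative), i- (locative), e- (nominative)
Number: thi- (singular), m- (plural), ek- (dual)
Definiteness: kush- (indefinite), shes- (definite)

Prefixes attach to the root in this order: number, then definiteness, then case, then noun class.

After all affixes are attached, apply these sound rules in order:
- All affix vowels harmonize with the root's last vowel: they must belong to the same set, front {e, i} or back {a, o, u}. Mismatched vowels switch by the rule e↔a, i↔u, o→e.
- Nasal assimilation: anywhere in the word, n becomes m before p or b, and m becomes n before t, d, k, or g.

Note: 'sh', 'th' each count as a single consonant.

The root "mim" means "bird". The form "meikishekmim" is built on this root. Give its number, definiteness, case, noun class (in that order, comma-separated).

dual, indefinite, locative, class III

Segment: me-i-kush-ek-mim.
number: ek- → dual.
definiteness: kush- → indefinite.
case: i- → locative.
noun class: me- → class III.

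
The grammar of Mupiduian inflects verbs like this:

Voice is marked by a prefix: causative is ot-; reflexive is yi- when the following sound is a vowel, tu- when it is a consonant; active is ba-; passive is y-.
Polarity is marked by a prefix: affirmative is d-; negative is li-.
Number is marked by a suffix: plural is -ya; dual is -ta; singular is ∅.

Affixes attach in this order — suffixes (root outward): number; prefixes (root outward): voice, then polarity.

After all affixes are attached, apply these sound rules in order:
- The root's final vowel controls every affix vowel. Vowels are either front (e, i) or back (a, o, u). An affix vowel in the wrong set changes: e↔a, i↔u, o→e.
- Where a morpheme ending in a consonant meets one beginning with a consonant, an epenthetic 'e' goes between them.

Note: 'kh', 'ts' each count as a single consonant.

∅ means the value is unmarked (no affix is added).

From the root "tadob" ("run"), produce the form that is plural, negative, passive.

luyetadobeya

Attach voice passive y- → ytadob.
Attach polarity negative li- → liytadob.
Attach number plural -ya → liytadobya.
Apply vowel harmony: liytadobya → luytadobya.
Apply epenthesis: luytadobya → luyetadobeya.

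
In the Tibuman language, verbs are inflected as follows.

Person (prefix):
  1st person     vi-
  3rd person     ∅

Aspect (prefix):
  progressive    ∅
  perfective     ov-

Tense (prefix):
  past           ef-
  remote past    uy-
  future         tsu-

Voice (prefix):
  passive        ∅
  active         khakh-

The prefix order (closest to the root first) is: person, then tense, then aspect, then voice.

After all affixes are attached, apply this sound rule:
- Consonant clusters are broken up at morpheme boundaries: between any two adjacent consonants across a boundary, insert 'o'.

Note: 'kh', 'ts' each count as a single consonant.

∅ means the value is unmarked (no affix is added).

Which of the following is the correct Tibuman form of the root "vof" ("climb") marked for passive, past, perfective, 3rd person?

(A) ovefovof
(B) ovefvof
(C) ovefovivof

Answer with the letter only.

A

person = 3rd person: zero marking, form stays vof.
Attach tense past ef- → efvof.
Attach aspect perfective ov- → ovefvof.
voice = passive: zero marking, form stays ovefvof.
Apply epenthesis: ovefvof → ovefovof.
So the correct form is ovefovof, option (A).
(C) ovefovivof is wrong: it uses 1st person instead of 3rd person for person.
(B) ovefvof is wrong: it fails to apply the sound rule(s).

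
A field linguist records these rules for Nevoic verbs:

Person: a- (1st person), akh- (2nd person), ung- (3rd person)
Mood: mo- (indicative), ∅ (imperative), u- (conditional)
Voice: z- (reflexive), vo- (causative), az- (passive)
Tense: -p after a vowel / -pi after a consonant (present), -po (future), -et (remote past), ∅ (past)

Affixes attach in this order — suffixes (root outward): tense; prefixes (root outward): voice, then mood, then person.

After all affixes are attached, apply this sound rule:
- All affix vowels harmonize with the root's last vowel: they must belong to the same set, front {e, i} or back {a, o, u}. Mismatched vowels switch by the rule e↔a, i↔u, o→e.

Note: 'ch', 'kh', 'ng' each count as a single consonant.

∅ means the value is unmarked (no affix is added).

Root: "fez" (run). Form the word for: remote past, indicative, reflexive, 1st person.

Attach voice reflexive z- → zfez.
Attach tense remote past -et → zfezet.
Attach mood indicative mo- → mozfezet.
Attach person 1st person a- → amozfezet.
Apply vowel harmony: amozfezet → emezfezet.

emezfezet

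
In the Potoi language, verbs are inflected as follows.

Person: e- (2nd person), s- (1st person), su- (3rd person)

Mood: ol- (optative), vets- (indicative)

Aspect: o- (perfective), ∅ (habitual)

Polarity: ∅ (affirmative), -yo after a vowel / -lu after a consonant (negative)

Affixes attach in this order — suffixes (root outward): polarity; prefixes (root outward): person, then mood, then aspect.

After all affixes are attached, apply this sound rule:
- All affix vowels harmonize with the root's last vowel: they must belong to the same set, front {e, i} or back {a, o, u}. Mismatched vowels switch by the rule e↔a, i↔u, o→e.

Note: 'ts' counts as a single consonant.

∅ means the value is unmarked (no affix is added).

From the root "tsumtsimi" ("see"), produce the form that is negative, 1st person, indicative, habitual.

Attach polarity negative -yo (after vowel 'i') → tsumtsimiyo.
Attach person 1st person s- → stsumtsimiyo.
Attach mood indicative vets- → vetsstsumtsimiyo.
aspect = habitual: zero marking, form stays vetsstsumtsimiyo.
Apply vowel harmony: vetsstsumtsimiyo → vetsstsumtsimiye.

vetsstsumtsimiye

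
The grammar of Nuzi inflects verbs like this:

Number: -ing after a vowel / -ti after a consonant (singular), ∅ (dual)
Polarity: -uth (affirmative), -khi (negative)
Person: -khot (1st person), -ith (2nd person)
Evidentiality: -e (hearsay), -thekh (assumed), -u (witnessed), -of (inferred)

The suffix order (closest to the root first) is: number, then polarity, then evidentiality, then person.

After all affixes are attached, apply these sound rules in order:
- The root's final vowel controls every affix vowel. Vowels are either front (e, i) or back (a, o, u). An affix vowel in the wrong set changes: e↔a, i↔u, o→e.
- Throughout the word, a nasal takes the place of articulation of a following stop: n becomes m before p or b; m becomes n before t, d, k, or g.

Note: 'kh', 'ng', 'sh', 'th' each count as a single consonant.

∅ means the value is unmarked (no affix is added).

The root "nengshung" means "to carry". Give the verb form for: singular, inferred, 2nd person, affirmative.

Attach number singular -ti (after consonant 'ng') → nengshungti.
Attach polarity affirmative -uth → nengshungtiuth.
Attach evidentiality inferred -of → nengshungtiuthof.
Attach person 2nd person -ith → nengshungtiuthofith.
Apply vowel harmony: nengshungtiuthofith → nengshungtuuthofuth.
Nasal assimilation: no change.

nengshungtuuthofuth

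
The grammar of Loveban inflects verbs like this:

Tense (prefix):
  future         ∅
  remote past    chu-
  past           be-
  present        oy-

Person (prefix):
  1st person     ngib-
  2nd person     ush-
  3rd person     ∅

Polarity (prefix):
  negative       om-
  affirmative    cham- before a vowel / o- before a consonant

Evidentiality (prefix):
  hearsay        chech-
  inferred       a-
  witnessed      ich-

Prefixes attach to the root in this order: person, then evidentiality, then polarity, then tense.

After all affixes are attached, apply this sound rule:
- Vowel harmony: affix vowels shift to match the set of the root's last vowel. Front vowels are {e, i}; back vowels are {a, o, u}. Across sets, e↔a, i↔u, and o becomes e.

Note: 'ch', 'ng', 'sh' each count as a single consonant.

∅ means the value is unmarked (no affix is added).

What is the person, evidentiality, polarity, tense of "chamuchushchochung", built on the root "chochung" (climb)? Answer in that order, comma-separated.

Segment: cham-ich-ush-chochung.
person: ush- → 2nd person.
evidentiality: ich- → witnessed.
polarity: cham/o- → affirmative.
tense: ∅ → future.

2nd person, witnessed, affirmative, future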